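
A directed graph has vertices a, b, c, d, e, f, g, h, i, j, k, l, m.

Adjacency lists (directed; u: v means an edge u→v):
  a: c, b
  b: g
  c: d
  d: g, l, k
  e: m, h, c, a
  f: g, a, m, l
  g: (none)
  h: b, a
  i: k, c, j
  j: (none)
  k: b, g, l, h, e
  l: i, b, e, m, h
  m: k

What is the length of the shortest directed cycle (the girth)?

3

For each vertex v, BFS finds the shortest path from v back to v.
The shortest such closed walk is l → m → k → l, length 3.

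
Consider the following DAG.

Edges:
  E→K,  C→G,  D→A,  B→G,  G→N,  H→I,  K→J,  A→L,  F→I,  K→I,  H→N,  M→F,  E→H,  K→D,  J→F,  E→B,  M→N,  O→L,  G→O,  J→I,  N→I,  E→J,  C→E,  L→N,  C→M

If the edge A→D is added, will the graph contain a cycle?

Yes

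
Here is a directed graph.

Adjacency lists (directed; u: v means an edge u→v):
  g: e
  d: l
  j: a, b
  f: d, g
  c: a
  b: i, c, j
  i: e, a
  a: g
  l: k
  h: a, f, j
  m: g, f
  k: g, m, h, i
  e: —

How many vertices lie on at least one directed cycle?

8

A vertex is on a directed cycle iff it belongs to a strongly connected component of size ≥ 2 (or has a self-loop).
The vertices on cycles are {b, d, f, h, j, k, l, m} — 8 in total.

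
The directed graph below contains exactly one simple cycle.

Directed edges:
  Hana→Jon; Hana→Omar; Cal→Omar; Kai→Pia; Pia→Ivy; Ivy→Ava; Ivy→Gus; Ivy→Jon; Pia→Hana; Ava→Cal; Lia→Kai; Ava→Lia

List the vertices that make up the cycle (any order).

Ava, Ivy, Kai, Lia, Pia

DFS with gray/black marking from Pia:
Pia gray
  Ivy gray
    Ava gray
      Cal gray
        Omar gray
        Omar black
      Cal black
      Lia gray
        Kai gray
          Kai→Pia: Pia is gray → back edge
Back edge closes the cycle Pia → Ivy → Ava → Lia → Kai → Pia; its vertices are {Ava, Ivy, Kai, Lia, Pia}.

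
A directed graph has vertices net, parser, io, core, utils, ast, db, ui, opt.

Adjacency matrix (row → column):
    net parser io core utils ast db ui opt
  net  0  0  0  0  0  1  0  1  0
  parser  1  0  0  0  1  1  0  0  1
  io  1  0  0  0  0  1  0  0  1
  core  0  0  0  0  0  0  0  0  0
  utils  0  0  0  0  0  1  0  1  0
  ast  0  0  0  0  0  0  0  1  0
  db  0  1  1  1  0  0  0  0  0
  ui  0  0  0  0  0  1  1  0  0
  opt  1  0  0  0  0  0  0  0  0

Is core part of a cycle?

core lies on a cycle iff there is a path from core back to itself.
Exploring from core, it never reaches itself; equivalently, its strongly connected component is a singleton.

No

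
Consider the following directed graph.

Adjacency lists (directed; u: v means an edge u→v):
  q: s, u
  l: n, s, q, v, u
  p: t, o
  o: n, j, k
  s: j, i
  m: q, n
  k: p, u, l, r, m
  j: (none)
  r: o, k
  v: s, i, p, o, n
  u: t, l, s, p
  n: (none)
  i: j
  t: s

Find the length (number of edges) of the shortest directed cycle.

For each vertex v, BFS finds the shortest path from v back to v.
The shortest such closed walk is k → r → k, length 2.

2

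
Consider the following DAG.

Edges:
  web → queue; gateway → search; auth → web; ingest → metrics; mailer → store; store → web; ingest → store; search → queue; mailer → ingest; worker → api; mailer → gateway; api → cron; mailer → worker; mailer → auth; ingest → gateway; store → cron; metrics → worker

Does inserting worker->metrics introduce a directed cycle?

Yes

Adding worker→metrics creates a cycle iff metrics can already reach worker.
Path from metrics: metrics → worker.
So metrics → … → worker → metrics is a cycle.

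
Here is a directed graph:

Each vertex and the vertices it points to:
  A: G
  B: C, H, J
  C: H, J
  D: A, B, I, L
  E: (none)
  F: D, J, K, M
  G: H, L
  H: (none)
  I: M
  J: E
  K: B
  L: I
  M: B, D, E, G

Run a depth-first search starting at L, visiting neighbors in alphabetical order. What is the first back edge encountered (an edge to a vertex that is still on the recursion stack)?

G→L

DFS from L (visiting neighbors in alphabetical order); mark gray on enter, black on exit:
L gray
  I gray
    M gray
      B gray
        C gray
          H gray
          H black
          J gray
            E gray
            E black
          J black
        C black
        B→H: H black — skip
        B→J: J black — skip
      B black
      D gray
        A gray
          G gray
            G→H: H black — skip
            G→L: L is gray → back edge
First back edge: G → L.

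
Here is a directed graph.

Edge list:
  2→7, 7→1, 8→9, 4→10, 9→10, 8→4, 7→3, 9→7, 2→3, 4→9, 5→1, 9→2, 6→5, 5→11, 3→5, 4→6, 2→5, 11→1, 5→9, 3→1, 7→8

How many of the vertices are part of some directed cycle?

A vertex is on a directed cycle iff it belongs to a strongly connected component of size ≥ 2 (or has a self-loop).
The vertices on cycles are {2, 3, 4, 5, 6, 7, 8, 9} — 8 in total.

8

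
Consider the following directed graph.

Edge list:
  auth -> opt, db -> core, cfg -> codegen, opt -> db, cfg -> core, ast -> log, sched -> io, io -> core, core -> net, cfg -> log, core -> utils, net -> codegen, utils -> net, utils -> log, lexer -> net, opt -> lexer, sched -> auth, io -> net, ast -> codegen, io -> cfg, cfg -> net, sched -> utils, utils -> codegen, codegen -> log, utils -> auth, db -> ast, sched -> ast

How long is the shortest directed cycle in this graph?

For each vertex v, BFS finds the shortest path from v back to v.
The shortest such closed walk is auth → opt → db → core → utils → auth, length 5.

5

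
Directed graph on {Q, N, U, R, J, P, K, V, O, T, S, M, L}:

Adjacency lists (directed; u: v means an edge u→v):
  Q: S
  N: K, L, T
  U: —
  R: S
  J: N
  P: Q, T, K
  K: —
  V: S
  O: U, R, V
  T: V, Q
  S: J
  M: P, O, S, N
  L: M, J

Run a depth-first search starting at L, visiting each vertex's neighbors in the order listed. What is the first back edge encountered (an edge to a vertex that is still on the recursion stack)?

N→L

DFS from L (visiting each vertex's neighbors in the order listed); mark gray on enter, black on exit:
L gray
  M gray
    P gray
      Q gray
        S gray
          J gray
            N gray
              K gray
              K black
              N→L: L is gray → back edge
First back edge: N → L.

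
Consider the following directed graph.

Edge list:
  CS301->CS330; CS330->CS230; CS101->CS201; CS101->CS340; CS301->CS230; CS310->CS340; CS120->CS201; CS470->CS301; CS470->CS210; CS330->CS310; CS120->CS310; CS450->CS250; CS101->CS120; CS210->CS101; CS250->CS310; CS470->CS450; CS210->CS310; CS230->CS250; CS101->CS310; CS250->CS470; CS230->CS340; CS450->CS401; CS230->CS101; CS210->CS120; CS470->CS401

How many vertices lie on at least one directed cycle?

A vertex is on a directed cycle iff it belongs to a strongly connected component of size ≥ 2 (or has a self-loop).
The vertices on cycles are {CS230, CS250, CS301, CS330, CS450, CS470} — 6 in total.

6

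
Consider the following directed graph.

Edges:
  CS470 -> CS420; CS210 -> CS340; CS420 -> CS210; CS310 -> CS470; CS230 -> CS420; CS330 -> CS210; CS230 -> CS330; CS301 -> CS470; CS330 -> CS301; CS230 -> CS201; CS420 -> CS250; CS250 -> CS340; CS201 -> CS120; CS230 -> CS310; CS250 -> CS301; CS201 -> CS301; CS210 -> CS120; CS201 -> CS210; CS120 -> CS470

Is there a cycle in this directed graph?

Yes

DFS with white/gray/black marking, starting from CS201:
CS201 gray
  CS301 gray
    CS470 gray
      CS420 gray
        CS210 gray
          CS340 gray
          CS340 black
          CS120 gray
            CS120→CS470: CS470 is gray → back edge
Back edge found, so a cycle exists: CS470 → CS420 → CS210 → CS120 → CS470.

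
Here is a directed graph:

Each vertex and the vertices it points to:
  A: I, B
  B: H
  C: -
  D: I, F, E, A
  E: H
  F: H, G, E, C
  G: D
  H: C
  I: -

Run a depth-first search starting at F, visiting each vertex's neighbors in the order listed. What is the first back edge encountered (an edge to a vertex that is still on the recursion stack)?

D→F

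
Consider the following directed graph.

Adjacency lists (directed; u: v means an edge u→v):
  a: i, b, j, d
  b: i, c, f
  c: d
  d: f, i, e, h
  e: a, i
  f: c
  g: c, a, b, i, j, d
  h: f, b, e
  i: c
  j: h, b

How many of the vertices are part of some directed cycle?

9

A vertex is on a directed cycle iff it belongs to a strongly connected component of size ≥ 2 (or has a self-loop).
The vertices on cycles are {a, b, c, d, e, f, h, i, j} — 9 in total.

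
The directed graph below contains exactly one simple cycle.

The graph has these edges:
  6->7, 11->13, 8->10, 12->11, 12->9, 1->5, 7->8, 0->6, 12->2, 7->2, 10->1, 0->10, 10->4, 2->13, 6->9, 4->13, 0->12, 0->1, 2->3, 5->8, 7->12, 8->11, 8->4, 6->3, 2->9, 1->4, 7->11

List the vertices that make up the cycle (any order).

1, 5, 8, 10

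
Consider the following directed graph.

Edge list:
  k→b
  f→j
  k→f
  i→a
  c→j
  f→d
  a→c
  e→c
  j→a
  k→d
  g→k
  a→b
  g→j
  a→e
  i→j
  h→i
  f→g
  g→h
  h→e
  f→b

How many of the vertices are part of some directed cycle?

A vertex is on a directed cycle iff it belongs to a strongly connected component of size ≥ 2 (or has a self-loop).
The vertices on cycles are {a, c, e, f, g, j, k} — 7 in total.

7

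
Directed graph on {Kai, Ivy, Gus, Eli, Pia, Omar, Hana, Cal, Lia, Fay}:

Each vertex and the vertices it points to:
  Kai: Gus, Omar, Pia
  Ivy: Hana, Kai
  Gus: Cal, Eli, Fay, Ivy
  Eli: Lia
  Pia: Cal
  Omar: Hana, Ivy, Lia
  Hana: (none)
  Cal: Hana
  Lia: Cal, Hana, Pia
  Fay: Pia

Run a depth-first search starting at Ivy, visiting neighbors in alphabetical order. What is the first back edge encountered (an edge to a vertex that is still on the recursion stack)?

DFS from Ivy (visiting neighbors in alphabetical order); mark gray on enter, black on exit:
Ivy gray
  Hana gray
  Hana black
  Kai gray
    Gus gray
      Cal gray
        Cal→Hana: Hana black — skip
      Cal black
      Eli gray
        Lia gray
          Lia→Cal: Cal black — skip
          Lia→Hana: Hana black — skip
          Pia gray
            Pia→Cal: Cal black — skip
          Pia black
        Lia black
      Eli black
      Fay gray
        Fay→Pia: Pia black — skip
      Fay black
      Gus→Ivy: Ivy is gray → back edge
First back edge: Gus → Ivy.

Gus→Ivy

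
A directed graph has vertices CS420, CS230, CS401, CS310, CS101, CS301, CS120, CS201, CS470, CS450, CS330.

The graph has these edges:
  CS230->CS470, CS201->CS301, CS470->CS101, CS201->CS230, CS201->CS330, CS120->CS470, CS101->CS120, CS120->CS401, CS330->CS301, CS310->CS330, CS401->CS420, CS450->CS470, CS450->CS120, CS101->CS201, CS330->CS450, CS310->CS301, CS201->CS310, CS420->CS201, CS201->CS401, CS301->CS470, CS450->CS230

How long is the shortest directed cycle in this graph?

For each vertex v, BFS finds the shortest path from v back to v.
The shortest such closed walk is CS420 → CS201 → CS401 → CS420, length 3.

3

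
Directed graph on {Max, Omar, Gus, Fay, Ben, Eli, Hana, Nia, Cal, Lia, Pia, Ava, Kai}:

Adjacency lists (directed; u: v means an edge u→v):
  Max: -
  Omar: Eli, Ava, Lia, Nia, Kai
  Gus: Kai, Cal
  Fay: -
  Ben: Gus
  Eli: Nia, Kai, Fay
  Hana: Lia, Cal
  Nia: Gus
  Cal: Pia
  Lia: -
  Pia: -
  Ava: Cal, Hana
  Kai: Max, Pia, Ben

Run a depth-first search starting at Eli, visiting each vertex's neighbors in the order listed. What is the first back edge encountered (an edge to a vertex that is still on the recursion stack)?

DFS from Eli (visiting each vertex's neighbors in the order listed); mark gray on enter, black on exit:
Eli gray
  Nia gray
    Gus gray
      Kai gray
        Max gray
        Max black
        Pia gray
        Pia black
        Ben gray
          Ben→Gus: Gus is gray → back edge
First back edge: Ben → Gus.

Ben->Gus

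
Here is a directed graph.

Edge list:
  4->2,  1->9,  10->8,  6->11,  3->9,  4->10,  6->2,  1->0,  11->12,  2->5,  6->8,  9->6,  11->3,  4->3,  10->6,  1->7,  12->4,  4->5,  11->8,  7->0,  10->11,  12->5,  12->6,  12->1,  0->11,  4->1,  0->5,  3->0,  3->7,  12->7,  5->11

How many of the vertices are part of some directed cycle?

12

A vertex is on a directed cycle iff it belongs to a strongly connected component of size ≥ 2 (or has a self-loop).
The vertices on cycles are {0, 1, 2, 3, 4, 5, 6, 7, 9, 10, 11, 12} — 12 in total.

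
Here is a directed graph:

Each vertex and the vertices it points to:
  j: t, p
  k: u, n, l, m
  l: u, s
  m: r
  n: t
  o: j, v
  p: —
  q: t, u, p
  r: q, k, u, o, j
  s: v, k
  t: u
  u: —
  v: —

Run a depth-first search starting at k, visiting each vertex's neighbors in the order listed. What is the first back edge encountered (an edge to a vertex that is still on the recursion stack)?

s→k

DFS from k (visiting each vertex's neighbors in the order listed); mark gray on enter, black on exit:
k gray
  u gray
  u black
  n gray
    t gray
      t→u: u black — skip
    t black
  n black
  l gray
    l→u: u black — skip
    s gray
      v gray
      v black
      s→k: k is gray → back edge
First back edge: s → k.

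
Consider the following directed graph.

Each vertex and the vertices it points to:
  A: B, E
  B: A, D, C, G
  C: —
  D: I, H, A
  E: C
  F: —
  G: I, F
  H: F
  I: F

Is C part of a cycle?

C lies on a cycle iff there is a path from C back to itself.
Exploring from C, it never reaches itself; equivalently, its strongly connected component is a singleton.

No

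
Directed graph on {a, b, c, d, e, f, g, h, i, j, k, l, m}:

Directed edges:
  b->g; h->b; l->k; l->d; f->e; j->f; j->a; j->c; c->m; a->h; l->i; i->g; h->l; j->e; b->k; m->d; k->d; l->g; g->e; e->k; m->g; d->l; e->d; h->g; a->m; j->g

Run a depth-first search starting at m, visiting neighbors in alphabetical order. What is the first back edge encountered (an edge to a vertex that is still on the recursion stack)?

DFS from m (visiting neighbors in alphabetical order); mark gray on enter, black on exit:
m gray
  d gray
    l gray
      l→d: d is gray → back edge
First back edge: l → d.

l->d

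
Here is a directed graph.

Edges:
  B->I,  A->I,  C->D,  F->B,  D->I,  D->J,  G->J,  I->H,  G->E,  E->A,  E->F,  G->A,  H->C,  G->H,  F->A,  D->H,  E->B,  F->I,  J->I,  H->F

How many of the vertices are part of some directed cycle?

A vertex is on a directed cycle iff it belongs to a strongly connected component of size ≥ 2 (or has a self-loop).
The vertices on cycles are {A, B, C, D, F, H, I, J} — 8 in total.

8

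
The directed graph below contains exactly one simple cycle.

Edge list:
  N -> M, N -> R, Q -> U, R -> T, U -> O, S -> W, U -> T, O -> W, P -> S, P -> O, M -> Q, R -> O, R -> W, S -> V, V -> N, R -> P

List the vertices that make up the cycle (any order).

N, P, R, S, V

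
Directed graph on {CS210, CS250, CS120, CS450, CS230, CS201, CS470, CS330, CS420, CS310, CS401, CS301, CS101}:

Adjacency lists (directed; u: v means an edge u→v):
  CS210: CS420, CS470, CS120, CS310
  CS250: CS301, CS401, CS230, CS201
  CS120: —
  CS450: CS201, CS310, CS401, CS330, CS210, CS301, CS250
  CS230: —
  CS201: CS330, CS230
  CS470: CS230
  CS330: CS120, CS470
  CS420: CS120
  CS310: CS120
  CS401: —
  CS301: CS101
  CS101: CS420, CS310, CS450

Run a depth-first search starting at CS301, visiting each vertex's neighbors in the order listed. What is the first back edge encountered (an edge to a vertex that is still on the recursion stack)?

DFS from CS301 (visiting each vertex's neighbors in the order listed); mark gray on enter, black on exit:
CS301 gray
  CS101 gray
    CS420 gray
      CS120 gray
      CS120 black
    CS420 black
    CS310 gray
      CS310→CS120: CS120 black — skip
    CS310 black
    CS450 gray
      CS201 gray
        CS330 gray
          CS330→CS120: CS120 black — skip
          CS470 gray
            CS230 gray
            CS230 black
          CS470 black
        CS330 black
        CS201→CS230: CS230 black — skip
      CS201 black
      CS450→CS310: CS310 black — skip
      CS401 gray
      CS401 black
      CS450→CS330: CS330 black — skip
      CS210 gray
        CS210→CS420: CS420 black — skip
        CS210→CS470: CS470 black — skip
        CS210→CS120: CS120 black — skip
        CS210→CS310: CS310 black — skip
      CS210 black
      CS450→CS301: CS301 is gray → back edge
First back edge: CS450 → CS301.

CS450→CS301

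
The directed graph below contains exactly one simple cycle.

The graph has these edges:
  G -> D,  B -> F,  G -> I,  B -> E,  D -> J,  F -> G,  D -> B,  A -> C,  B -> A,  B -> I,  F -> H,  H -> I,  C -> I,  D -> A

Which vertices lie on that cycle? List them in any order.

B, D, F, G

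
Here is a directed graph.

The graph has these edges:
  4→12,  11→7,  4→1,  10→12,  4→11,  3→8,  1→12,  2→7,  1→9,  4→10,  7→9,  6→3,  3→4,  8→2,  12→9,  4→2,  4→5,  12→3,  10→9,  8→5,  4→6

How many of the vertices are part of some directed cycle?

A vertex is on a directed cycle iff it belongs to a strongly connected component of size ≥ 2 (or has a self-loop).
The vertices on cycles are {1, 3, 4, 6, 10, 12} — 6 in total.

6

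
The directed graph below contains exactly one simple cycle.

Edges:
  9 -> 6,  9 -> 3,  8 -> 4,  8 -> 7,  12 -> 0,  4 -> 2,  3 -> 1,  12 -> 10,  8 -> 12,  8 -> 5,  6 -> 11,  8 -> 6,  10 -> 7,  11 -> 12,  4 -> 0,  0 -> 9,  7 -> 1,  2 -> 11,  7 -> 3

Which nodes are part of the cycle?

0, 6, 9, 11, 12

DFS with gray/black marking from 12:
12 gray
  10 gray
    7 gray
      1 gray
      1 black
      3 gray
        3→1: 1 black — skip
      3 black
    7 black
  10 black
  0 gray
    9 gray
      9→3: 3 black — skip
      6 gray
        11 gray
          11→12: 12 is gray → back edge
Back edge closes the cycle 12 → 0 → 9 → 6 → 11 → 12; its vertices are {0, 6, 9, 11, 12}.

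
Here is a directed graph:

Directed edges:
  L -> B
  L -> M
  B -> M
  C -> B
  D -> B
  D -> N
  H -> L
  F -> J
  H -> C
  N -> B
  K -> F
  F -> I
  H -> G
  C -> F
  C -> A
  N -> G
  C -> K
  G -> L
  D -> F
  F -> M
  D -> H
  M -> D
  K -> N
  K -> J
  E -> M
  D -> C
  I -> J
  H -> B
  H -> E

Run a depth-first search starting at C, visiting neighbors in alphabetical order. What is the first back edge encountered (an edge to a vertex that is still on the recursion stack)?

D->B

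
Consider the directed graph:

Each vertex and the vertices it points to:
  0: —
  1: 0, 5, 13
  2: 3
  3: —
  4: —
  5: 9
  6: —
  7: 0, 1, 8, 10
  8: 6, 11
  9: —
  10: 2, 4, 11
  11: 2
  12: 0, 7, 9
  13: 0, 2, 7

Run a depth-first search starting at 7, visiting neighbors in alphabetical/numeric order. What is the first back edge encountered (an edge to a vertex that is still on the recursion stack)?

DFS from 7 (visiting neighbors in alphabetical/numeric order); mark gray on enter, black on exit:
7 gray
  0 gray
  0 black
  1 gray
    1→0: 0 black — skip
    5 gray
      9 gray
      9 black
    5 black
    13 gray
      13→0: 0 black — skip
      2 gray
        3 gray
        3 black
      2 black
      13→7: 7 is gray → back edge
First back edge: 13 → 7.

13→7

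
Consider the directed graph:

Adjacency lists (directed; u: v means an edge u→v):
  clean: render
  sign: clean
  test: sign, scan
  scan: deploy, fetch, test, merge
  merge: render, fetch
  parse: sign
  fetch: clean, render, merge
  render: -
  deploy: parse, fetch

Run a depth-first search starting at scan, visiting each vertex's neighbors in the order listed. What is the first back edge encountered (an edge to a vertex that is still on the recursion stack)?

merge→fetch

DFS from scan (visiting each vertex's neighbors in the order listed); mark gray on enter, black on exit:
scan gray
  deploy gray
    parse gray
      sign gray
        clean gray
          render gray
          render black
        clean black
      sign black
    parse black
    fetch gray
      fetch→clean: clean black — skip
      fetch→render: render black — skip
      merge gray
        merge→render: render black — skip
        merge→fetch: fetch is gray → back edge
First back edge: merge → fetch.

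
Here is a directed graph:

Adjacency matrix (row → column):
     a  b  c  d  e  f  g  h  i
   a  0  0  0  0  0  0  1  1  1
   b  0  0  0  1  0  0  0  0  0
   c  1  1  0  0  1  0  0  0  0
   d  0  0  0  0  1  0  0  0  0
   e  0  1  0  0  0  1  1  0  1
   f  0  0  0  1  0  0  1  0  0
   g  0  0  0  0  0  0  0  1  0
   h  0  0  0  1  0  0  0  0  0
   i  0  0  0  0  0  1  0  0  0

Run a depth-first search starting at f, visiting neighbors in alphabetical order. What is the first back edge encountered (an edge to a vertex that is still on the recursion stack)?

b→d

DFS from f (visiting neighbors in alphabetical order); mark gray on enter, black on exit:
f gray
  d gray
    e gray
      b gray
        b→d: d is gray → back edge
First back edge: b → d.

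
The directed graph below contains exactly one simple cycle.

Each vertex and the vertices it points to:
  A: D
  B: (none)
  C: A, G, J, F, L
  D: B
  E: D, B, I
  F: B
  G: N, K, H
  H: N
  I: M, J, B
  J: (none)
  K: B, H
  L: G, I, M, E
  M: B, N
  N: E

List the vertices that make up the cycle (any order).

E, I, M, N

DFS with gray/black marking from E:
E gray
  D gray
    B gray
    B black
  D black
  E→B: B black — skip
  I gray
    M gray
      M→B: B black — skip
      N gray
        N→E: E is gray → back edge
Back edge closes the cycle E → I → M → N → E; its vertices are {E, I, M, N}.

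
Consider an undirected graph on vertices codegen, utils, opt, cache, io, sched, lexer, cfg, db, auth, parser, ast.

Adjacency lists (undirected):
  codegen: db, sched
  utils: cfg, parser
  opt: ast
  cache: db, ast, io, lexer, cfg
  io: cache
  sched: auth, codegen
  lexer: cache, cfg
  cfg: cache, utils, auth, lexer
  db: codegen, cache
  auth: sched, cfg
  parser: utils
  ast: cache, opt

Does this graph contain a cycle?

Yes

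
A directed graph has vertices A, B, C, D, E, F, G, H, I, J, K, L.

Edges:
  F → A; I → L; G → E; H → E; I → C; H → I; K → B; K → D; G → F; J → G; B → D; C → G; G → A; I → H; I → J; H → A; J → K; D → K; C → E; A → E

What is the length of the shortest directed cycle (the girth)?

For each vertex v, BFS finds the shortest path from v back to v.
The shortest such closed walk is I → H → I, length 2.

2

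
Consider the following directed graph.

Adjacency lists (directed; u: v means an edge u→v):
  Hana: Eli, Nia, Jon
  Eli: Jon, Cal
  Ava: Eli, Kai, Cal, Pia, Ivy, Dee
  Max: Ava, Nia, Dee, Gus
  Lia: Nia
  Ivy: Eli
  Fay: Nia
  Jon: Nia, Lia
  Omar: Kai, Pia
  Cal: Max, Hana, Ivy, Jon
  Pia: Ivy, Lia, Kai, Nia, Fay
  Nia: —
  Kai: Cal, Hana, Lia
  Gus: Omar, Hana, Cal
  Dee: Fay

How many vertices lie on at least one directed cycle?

A vertex is on a directed cycle iff it belongs to a strongly connected component of size ≥ 2 (or has a self-loop).
The vertices on cycles are {Ava, Cal, Eli, Gus, Ivy, Kai, Max, Pia, Hana, Omar} — 10 in total.

10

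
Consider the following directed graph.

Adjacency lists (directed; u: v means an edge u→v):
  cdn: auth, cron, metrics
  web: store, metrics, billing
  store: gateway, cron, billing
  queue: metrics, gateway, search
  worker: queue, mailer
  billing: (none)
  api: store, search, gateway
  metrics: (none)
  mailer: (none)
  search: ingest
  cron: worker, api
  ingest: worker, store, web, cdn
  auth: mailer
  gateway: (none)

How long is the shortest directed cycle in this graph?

3

For each vertex v, BFS finds the shortest path from v back to v.
The shortest such closed walk is store → cron → api → store, length 3.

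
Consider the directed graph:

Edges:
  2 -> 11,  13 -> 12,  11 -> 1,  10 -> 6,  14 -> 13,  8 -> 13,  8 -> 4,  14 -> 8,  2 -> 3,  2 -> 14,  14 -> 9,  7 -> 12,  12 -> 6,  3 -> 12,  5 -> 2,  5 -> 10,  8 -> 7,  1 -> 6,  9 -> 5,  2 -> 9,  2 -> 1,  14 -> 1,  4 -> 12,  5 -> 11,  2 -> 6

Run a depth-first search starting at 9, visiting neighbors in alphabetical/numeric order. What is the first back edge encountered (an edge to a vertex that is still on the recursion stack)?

2→9

DFS from 9 (visiting neighbors in alphabetical/numeric order); mark gray on enter, black on exit:
9 gray
  5 gray
    2 gray
      1 gray
        6 gray
        6 black
      1 black
      3 gray
        12 gray
          12→6: 6 black — skip
        12 black
      3 black
      2→6: 6 black — skip
      2→9: 9 is gray → back edge
First back edge: 2 → 9.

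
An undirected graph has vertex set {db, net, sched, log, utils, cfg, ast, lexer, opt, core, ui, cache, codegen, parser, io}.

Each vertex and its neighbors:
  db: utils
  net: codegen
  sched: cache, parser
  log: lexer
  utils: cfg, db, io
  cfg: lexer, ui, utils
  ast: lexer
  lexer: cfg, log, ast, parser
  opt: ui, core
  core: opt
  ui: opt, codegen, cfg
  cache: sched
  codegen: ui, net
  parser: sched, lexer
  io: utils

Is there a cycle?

No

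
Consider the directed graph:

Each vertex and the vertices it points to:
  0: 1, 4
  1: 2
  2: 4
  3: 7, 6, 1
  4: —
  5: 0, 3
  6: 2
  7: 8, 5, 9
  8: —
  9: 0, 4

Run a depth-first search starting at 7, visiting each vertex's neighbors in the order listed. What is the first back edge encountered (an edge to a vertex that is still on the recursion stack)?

3->7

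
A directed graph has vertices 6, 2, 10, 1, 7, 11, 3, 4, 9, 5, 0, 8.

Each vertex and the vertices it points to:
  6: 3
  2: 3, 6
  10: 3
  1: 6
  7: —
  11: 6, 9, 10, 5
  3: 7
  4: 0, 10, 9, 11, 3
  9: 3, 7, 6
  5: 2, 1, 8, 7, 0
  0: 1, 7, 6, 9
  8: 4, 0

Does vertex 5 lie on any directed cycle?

Yes

5 is on a cycle iff 5 can reach itself via ≥1 edge.
5 → 8 → 4 → 11 → 5 — yes.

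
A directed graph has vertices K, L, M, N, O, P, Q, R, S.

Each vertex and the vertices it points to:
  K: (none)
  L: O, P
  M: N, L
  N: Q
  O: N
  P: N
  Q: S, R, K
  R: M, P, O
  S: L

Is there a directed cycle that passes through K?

No

K lies on a cycle iff there is a path from K back to itself.
Exploring from K, it never reaches itself; equivalently, its strongly connected component is a singleton.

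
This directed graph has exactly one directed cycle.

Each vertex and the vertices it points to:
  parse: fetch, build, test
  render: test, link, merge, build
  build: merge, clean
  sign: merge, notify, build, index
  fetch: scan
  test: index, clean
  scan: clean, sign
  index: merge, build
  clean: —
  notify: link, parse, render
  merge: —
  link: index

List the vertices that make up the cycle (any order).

DFS with gray/black marking from notify:
notify gray
  link gray
    index gray
      merge gray
      merge black
      build gray
        build→merge: merge black — skip
        clean gray
        clean black
      build black
    index black
  link black
  parse gray
    fetch gray
      scan gray
        scan→clean: clean black — skip
        sign gray
          sign→merge: merge black — skip
          sign→notify: notify is gray → back edge
Back edge closes the cycle notify → parse → fetch → scan → sign → notify; its vertices are {scan, sign, fetch, parse, notify}.

scan, sign, fetch, parse, notify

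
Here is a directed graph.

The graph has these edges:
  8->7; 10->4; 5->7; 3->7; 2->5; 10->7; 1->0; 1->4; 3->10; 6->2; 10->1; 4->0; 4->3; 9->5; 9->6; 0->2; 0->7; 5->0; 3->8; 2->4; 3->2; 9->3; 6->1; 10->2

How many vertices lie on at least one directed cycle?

7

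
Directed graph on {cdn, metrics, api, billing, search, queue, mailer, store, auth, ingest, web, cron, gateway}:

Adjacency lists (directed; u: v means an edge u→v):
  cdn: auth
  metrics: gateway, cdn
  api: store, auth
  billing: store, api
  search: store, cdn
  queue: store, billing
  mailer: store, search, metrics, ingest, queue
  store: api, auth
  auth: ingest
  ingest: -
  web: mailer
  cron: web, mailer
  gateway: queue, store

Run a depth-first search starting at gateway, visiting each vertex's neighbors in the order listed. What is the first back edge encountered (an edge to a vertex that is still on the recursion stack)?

api->store

DFS from gateway (visiting each vertex's neighbors in the order listed); mark gray on enter, black on exit:
gateway gray
  queue gray
    store gray
      api gray
        api→store: store is gray → back edge
First back edge: api → store.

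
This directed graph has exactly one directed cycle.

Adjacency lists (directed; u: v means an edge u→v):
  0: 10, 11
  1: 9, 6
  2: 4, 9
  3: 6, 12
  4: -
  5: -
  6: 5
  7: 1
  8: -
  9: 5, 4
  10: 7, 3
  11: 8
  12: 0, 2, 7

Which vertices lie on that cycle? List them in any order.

DFS with gray/black marking from 3:
3 gray
  6 gray
    5 gray
    5 black
  6 black
  12 gray
    0 gray
      10 gray
        7 gray
          1 gray
            9 gray
              9→5: 5 black — skip
              4 gray
              4 black
            9 black
            1→6: 6 black — skip
          1 black
        7 black
        10→3: 3 is gray → back edge
Back edge closes the cycle 3 → 12 → 0 → 10 → 3; its vertices are {0, 3, 10, 12}.

0, 3, 10, 12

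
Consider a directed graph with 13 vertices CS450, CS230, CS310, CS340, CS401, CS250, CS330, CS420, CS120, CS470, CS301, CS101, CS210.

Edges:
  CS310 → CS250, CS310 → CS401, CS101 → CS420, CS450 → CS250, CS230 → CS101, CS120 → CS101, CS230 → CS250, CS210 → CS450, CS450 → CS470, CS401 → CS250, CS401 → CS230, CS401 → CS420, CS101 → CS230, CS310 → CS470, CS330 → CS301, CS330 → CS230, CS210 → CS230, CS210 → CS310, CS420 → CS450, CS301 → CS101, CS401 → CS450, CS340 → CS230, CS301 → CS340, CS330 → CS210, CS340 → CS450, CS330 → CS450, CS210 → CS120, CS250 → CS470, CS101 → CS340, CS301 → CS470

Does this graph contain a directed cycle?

DFS with white/gray/black marking, starting from CS210:
CS210 gray
  CS120 gray
    CS101 gray
      CS420 gray
        CS450 gray
          CS470 gray
          CS470 black
          CS250 gray
            CS250→CS470: CS470 black — skip
          CS250 black
        CS450 black
      CS420 black
      CS230 gray
        CS230→CS101: CS101 is gray → back edge
Back edge found, so a cycle exists: CS101 → CS230 → CS101.

Yes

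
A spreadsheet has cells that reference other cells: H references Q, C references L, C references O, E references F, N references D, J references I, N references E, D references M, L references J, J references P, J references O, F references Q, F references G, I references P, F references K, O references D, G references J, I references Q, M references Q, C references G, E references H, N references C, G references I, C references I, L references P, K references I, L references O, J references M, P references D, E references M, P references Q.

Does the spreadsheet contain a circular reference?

No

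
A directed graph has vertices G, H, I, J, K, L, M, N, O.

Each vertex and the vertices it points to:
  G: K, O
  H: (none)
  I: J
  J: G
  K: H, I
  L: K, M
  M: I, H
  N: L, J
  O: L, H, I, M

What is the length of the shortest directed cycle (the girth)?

4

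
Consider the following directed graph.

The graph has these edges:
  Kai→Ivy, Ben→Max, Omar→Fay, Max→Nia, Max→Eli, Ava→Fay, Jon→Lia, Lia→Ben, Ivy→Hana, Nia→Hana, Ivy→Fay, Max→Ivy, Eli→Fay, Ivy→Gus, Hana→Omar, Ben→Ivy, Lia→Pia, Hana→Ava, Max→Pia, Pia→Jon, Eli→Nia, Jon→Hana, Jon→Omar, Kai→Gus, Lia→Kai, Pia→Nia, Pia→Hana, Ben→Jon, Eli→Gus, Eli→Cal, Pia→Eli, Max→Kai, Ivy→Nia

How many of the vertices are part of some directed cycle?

5

A vertex is on a directed cycle iff it belongs to a strongly connected component of size ≥ 2 (or has a self-loop).
The vertices on cycles are {Ben, Jon, Lia, Max, Pia} — 5 in total.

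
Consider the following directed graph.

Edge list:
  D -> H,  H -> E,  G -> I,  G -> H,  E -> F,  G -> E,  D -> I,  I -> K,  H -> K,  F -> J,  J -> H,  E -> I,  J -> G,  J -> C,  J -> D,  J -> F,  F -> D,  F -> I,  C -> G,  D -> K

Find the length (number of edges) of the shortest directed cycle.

2

For each vertex v, BFS finds the shortest path from v back to v.
The shortest such closed walk is F → J → F, length 2.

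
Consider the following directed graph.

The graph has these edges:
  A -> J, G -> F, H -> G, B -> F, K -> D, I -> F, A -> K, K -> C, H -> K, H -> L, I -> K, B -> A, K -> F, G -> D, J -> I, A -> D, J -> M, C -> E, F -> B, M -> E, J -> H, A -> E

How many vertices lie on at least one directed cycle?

8

A vertex is on a directed cycle iff it belongs to a strongly connected component of size ≥ 2 (or has a self-loop).
The vertices on cycles are {A, B, F, G, H, I, J, K} — 8 in total.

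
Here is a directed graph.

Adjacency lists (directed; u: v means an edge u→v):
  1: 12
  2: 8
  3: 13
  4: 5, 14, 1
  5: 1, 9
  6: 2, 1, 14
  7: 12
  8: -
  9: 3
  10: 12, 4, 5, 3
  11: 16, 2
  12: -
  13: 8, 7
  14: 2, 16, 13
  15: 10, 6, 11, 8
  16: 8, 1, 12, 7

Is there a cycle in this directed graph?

No

DFS with white/gray/black marking, starting from 15:
15 gray
  10 gray
    12 gray
    12 black
    4 gray
      5 gray
        1 gray
          1→12: 12 black — skip
        1 black
        9 gray
          3 gray
            13 gray
              8 gray
              8 black
              7 gray
                7→12: 12 black — skip
              7 black
            13 black
          3 black
        9 black
      5 black
      14 gray
        2 gray
          2→8: 8 black — skip
        2 black
        16 gray
          16→8: 8 black — skip
          16→1: 1 black — skip
          16→12: 12 black — skip
          16→7: 7 black — skip
        16 black
        14→13: 13 black — skip
      14 black
      4→1: 1 black — skip
    4 black
    10→5: 5 black — skip
    10→3: 3 black — skip
  10 black
  6 gray
    6→2: 2 black — skip
    6→1: 1 black — skip
    6→14: 14 black — skip
  6 black
  11 gray
    11→16: 16 black — skip
    11→2: 2 black — skip
  11 black
  15→8: 8 black — skip
15 black
Every edge goes to a white or black vertex — no back edge, so the graph is acyclic.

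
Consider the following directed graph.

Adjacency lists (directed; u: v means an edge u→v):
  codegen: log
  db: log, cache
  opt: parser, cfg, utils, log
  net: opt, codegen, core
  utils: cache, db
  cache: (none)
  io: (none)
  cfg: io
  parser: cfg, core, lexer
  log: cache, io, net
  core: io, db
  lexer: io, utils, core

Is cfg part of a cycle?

No

cfg lies on a cycle iff there is a path from cfg back to itself.
Exploring from cfg, it never reaches itself; equivalently, its strongly connected component is a singleton.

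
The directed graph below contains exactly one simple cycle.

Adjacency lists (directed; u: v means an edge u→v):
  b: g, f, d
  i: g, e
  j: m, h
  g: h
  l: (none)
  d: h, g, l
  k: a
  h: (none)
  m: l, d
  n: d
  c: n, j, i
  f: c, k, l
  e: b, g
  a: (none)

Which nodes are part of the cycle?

DFS with gray/black marking from b:
b gray
  g gray
    h gray
    h black
  g black
  f gray
    c gray
      n gray
        d gray
          d→h: h black — skip
          d→g: g black — skip
          l gray
          l black
        d black
      n black
      j gray
        m gray
          m→l: l black — skip
          m→d: d black — skip
        m black
        j→h: h black — skip
      j black
      i gray
        i→g: g black — skip
        e gray
          e→b: b is gray → back edge
Back edge closes the cycle b → f → c → i → e → b; its vertices are {b, c, e, f, i}.

b, c, e, f, i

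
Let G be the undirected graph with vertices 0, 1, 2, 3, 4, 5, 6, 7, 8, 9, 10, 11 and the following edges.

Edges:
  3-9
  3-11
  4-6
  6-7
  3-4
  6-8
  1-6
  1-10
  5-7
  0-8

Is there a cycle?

No

DFS, tracking each vertex's parent; an edge to a visited non-parent vertex closes a cycle.
Start from 10:
visit 10 (parent –)
  visit 1 (parent 10)
    1–10: parent, skip
    visit 6 (parent 1)
      visit 8 (parent 6)
        8–6: parent, skip
        visit 0 (parent 8)
          0–8: parent, skip
      6–1: parent, skip
      visit 7 (parent 6)
        7–6: parent, skip
        visit 5 (parent 7)
          5–7: parent, skip
      visit 4 (parent 6)
        4–6: parent, skip
        visit 3 (parent 4)
          visit 9 (parent 3)
            9–3: parent, skip
          3–4: parent, skip
          visit 11 (parent 3)
            11–3: parent, skip
visit 2 (parent –)
No non-parent visited neighbor found — the graph is a forest.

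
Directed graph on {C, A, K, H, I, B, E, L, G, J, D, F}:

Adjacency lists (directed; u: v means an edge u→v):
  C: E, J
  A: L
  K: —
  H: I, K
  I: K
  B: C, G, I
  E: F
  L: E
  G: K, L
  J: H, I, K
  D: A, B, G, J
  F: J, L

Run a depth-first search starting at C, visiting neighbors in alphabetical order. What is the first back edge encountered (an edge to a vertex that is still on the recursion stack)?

L→E

DFS from C (visiting neighbors in alphabetical order); mark gray on enter, black on exit:
C gray
  E gray
    F gray
      J gray
        H gray
          I gray
            K gray
            K black
          I black
          H→K: K black — skip
        H black
        J→I: I black — skip
        J→K: K black — skip
      J black
      L gray
        L→E: E is gray → back edge
First back edge: L → E.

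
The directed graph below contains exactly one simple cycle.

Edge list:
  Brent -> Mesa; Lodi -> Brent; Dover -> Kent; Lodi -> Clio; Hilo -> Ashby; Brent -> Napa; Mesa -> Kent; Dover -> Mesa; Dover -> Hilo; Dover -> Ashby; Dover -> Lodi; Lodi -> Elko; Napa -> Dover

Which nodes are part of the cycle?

Lodi, Napa, Brent, Dover

DFS with gray/black marking from Dover:
Dover gray
  Hilo gray
    Ashby gray
    Ashby black
  Hilo black
  Mesa gray
    Kent gray
    Kent black
  Mesa black
  Dover→Kent: Kent black — skip
  Dover→Ashby: Ashby black — skip
  Lodi gray
    Clio gray
    Clio black
    Elko gray
    Elko black
    Brent gray
      Napa gray
        Napa→Dover: Dover is gray → back edge
Back edge closes the cycle Dover → Lodi → Brent → Napa → Dover; its vertices are {Lodi, Napa, Brent, Dover}.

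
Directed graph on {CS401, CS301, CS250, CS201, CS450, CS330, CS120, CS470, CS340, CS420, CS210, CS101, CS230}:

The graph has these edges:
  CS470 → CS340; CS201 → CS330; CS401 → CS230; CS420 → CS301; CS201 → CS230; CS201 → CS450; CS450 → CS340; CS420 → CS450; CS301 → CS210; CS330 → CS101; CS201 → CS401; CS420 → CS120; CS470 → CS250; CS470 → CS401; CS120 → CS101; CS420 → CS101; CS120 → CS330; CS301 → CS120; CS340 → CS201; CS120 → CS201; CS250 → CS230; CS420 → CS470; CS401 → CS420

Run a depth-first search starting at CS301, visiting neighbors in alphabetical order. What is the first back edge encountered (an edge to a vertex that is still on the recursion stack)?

CS420->CS120

DFS from CS301 (visiting neighbors in alphabetical order); mark gray on enter, black on exit:
CS301 gray
  CS120 gray
    CS101 gray
    CS101 black
    CS201 gray
      CS230 gray
      CS230 black
      CS330 gray
        CS330→CS101: CS101 black — skip
      CS330 black
      CS401 gray
        CS401→CS230: CS230 black — skip
        CS420 gray
          CS420→CS101: CS101 black — skip
          CS420→CS120: CS120 is gray → back edge
First back edge: CS420 → CS120.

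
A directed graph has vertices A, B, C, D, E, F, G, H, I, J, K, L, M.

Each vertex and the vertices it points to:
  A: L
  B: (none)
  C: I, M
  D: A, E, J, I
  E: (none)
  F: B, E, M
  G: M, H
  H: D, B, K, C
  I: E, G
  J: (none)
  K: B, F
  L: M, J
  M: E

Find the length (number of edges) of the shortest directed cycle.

4

For each vertex v, BFS finds the shortest path from v back to v.
The shortest such closed walk is D → I → G → H → D, length 4.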